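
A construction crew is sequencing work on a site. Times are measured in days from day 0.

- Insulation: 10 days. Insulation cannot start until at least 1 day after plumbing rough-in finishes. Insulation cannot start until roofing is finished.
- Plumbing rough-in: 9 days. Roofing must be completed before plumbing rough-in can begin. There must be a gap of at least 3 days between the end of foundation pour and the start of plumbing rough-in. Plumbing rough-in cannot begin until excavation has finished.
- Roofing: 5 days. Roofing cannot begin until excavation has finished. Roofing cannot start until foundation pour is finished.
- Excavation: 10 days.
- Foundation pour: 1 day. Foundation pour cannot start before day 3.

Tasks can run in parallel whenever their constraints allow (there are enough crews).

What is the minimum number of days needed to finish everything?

35

After its own release at day 3, foundation pour can start at day 3 and finishes at day 4.
Excavation has no prerequisites, so it starts at day 0 and finishes at day 10.
Roofing cannot start until excavation (finishes day 10); foundation pour (finishes day 4). The controlling bound is day 10, so roofing finishes at 10 + 5 = day 15.
Plumbing rough-in cannot start until roofing (finishes day 15); foundation pour (finishes day 4, plus 3-day gap → day 7); excavation (finishes day 10). The controlling bound is day 15, so plumbing rough-in finishes at 15 + 9 = day 24.
Insulation cannot start until plumbing rough-in (finishes day 24, plus 1-day gap → day 25); roofing (finishes day 15). The controlling bound is day 25, so insulation finishes at 25 + 10 = day 35.
All tasks are finished once the last one completes. Finish times: Excavation at 10, Foundation pour at 4, Roofing at 15, Plumbing rough-in at 24, Insulation at 35. The latest is day 35.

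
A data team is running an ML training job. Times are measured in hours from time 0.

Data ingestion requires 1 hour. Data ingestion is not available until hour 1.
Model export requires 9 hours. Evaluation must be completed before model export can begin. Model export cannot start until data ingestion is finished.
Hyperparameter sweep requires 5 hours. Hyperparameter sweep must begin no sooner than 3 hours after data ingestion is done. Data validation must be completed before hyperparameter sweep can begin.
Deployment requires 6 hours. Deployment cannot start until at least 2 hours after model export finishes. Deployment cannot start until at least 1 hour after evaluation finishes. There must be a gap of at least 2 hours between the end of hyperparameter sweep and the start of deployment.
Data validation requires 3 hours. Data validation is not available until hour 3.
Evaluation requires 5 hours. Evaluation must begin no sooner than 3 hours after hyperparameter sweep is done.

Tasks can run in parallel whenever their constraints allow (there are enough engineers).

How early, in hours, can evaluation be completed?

Data validation cannot begin until its own release at hour 3. It runs from hour 3 to 3 + 3 = hour 6.
Data ingestion cannot begin until its own release at hour 1. It runs from hour 1 to 1 + 1 = hour 2.
Hyperparameter sweep cannot start until data ingestion (finishes hour 2, plus 3-hour gap → hour 5); data validation (finishes hour 6). The controlling bound is hour 6, so hyperparameter sweep finishes at 6 + 5 = hour 11.
Evaluation waits on hyperparameter sweep (finishes hour 11, plus 3-hour gap → hour 14), so it starts at hour 14 and finishes at 14 + 5 = hour 19.

19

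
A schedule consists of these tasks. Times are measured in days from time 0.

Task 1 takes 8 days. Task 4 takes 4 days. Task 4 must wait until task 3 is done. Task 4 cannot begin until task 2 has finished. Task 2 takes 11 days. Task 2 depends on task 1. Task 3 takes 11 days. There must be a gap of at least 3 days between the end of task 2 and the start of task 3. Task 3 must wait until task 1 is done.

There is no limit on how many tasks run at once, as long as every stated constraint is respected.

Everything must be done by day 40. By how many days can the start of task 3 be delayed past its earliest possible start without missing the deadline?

3

Task 1 can start immediately at day 0; it finishes at day 8.
After task 1 (finishes day 8), task 2 can start at day 8 and finishes at day 19.
Task 3 has to wait for task 2 (finishes day 19, plus 3-day gap → day 22); task 1 (finishes day 8). The latest of these is day 22, so task 3 runs day 22 to 22 + 11 = day 33.

Working backward from the deadline:
To finish by day 40, task 4 (duration 4) must start no later than day 36.
Task 3 must finish before task 4 (must start by day 36). With an 11-day duration, task 3 must start by 36 − 11 = day 25.
So task 3 can start as early as day 22 and as late as day 25, giving 25 − 22 = 3 days of slack.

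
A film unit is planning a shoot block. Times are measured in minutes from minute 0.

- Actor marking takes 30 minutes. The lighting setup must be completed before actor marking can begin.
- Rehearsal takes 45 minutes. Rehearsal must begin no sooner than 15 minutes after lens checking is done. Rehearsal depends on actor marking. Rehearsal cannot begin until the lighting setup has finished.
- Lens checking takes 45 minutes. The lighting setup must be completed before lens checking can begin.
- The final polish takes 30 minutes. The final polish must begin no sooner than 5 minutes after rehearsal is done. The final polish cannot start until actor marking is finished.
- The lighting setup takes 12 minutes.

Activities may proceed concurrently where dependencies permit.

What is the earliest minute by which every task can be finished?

Nothing blocks the lighting setup, so it runs from minute 0 to minute 12.
Actor marking cannot begin until the lighting setup (finishes minute 12). It runs from minute 12 to 12 + 30 = minute 42.
After the lighting setup (finishes minute 12), lens checking can start at minute 12 and finishes at minute 57.
Rehearsal has to wait for lens checking (finishes minute 57, plus 15-minute gap → minute 72); actor marking (finishes minute 42); the lighting setup (finishes minute 12). The latest of these is minute 72, so rehearsal runs minute 72 to 72 + 45 = minute 117.
The final polish needs all of rehearsal (finishes minute 117, plus 5-minute gap → minute 122); actor marking (finishes minute 42). That puts its earliest start at minute 122; it finishes at 122 + 30 = minute 152.
All tasks are finished once the last one completes. Finish times: The lighting setup at 12, Lens checking at 57, Actor marking at 42, Rehearsal at 117, The final polish at 152. The latest is minute 152.

152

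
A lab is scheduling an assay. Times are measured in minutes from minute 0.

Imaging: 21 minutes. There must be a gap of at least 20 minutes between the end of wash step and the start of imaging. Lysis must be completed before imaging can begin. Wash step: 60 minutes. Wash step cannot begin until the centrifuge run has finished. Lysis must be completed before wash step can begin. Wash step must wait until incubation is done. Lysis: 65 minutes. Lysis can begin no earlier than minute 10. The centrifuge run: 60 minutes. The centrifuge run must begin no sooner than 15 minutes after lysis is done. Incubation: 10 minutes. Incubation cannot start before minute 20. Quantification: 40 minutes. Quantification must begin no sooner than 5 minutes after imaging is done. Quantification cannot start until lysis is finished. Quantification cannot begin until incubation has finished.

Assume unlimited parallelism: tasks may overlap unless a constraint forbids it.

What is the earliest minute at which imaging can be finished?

251

Incubation waits on its own release at minute 20, so it starts at minute 20 and finishes at 20 + 10 = minute 30.
Lysis cannot begin until its own release at minute 10. It runs from minute 10 to 10 + 65 = minute 75.
After lysis (finishes minute 75, plus 15-minute gap → minute 90), the centrifuge run can start at minute 90 and finishes at minute 150.
Wash step needs all of the centrifuge run (finishes minute 150); lysis (finishes minute 75); incubation (finishes minute 30). That puts its earliest start at minute 150; it finishes at 150 + 60 = minute 210.
Imaging has to wait for wash step (finishes minute 210, plus 20-minute gap → minute 230); lysis (finishes minute 75). The latest of these is minute 230, so imaging runs minute 230 to 230 + 21 = minute 251.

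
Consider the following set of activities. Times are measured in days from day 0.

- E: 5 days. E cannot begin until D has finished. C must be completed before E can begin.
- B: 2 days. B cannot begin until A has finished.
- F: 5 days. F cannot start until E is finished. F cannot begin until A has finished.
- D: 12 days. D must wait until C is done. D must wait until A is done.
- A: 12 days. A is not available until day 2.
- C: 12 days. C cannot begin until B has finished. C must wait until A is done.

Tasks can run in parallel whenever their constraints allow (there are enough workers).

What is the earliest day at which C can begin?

16

After its own release at day 2, A can start at day 2 and finishes at day 14.
B waits on A (finishes day 14), so it starts at day 14 and finishes at 14 + 2 = day 16.
C waits on B (finishes day 16); A (finishes day 14). The latest of these is day 16, which is the earliest C can start.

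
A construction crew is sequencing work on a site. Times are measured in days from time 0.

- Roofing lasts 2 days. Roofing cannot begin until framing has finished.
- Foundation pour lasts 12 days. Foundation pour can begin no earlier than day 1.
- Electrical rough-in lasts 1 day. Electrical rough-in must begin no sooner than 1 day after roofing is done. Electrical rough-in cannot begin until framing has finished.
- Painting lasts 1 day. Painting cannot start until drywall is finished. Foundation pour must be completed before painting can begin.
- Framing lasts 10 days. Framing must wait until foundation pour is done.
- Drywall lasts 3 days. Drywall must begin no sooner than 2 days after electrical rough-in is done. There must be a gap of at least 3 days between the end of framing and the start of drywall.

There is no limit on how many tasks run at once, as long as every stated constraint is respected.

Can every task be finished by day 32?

No

Foundation pour cannot begin until its own release at day 1. It runs from day 1 to 1 + 12 = day 13.
Framing waits on foundation pour (finishes day 13), so it starts at day 13 and finishes at 13 + 10 = day 23.
After framing (finishes day 23), roofing can start at day 23 and finishes at day 25.
Electrical rough-in has to wait for roofing (finishes day 25, plus 1-day gap → day 26); framing (finishes day 23). The latest of these is day 26, so electrical rough-in runs day 26 to 26 + 1 = day 27.
For drywall: electrical rough-in (finishes day 27, plus 2-day gap → day 29); framing (finishes day 23, plus 3-day gap → day 26). Taking the maximum gives a start of day 29, and it finishes at 29 + 3 = day 32.
Painting has to wait for drywall (finishes day 32); foundation pour (finishes day 13). The latest of these is day 32, so painting runs day 32 to 32 + 1 = day 33.
The earliest everything can be done is day 33, which is after the deadline of 32, so it is not possible.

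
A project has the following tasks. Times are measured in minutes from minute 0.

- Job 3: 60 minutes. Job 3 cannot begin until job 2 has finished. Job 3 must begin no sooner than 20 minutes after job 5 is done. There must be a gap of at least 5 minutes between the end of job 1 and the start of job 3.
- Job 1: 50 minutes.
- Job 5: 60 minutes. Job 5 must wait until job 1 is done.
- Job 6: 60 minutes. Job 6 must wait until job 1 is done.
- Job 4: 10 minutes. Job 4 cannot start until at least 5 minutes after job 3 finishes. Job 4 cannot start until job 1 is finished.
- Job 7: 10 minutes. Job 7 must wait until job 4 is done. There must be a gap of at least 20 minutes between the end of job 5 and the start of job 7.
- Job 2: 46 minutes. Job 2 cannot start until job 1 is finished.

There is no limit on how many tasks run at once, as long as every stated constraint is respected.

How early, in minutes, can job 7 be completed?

215

Job 1 can start immediately at minute 0; it finishes at minute 50.
After job 1 (finishes minute 50), job 5 can start at minute 50 and finishes at minute 110.
Job 2 cannot begin until job 1 (finishes minute 50). It runs from minute 50 to 50 + 46 = minute 96.
Job 3 needs all of job 2 (finishes minute 96); job 5 (finishes minute 110, plus 20-minute gap → minute 130); job 1 (finishes minute 50, plus 5-minute gap → minute 55). That puts its earliest start at minute 130; it finishes at 130 + 60 = minute 190.
For job 4: job 3 (finishes minute 190, plus 5-minute gap → minute 195); job 1 (finishes minute 50). Taking the maximum gives a start of minute 195, and it finishes at 195 + 10 = minute 205.
Job 7 has to wait for job 4 (finishes minute 205); job 5 (finishes minute 110, plus 20-minute gap → minute 130). The latest of these is minute 205, so job 7 runs minute 205 to 205 + 10 = minute 215.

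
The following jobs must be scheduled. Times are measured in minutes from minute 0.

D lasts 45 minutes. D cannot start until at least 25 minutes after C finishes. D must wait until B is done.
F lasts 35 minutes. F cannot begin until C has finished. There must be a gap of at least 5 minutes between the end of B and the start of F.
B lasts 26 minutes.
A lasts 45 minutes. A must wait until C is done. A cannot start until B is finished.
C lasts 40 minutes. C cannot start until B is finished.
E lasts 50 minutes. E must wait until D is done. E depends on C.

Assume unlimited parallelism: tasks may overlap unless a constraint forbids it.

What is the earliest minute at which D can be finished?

136

B has no prerequisites, so it starts at minute 0 and finishes at minute 26.
After B (finishes minute 26), C can start at minute 26 and finishes at minute 66.
D has to wait for C (finishes minute 66, plus 25-minute gap → minute 91); B (finishes minute 26). The latest of these is minute 91, so D runs minute 91 to 91 + 45 = minute 136.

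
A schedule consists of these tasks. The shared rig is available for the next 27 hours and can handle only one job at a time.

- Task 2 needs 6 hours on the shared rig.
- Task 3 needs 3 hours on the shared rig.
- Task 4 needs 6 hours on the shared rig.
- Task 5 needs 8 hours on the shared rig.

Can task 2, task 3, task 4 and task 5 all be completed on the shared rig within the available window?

Running back to back, the jobs need 6 + 3 + 6 + 8 = 23 hours on the shared rig.
Since 23 ≤ 27, they fit within the window.

Yes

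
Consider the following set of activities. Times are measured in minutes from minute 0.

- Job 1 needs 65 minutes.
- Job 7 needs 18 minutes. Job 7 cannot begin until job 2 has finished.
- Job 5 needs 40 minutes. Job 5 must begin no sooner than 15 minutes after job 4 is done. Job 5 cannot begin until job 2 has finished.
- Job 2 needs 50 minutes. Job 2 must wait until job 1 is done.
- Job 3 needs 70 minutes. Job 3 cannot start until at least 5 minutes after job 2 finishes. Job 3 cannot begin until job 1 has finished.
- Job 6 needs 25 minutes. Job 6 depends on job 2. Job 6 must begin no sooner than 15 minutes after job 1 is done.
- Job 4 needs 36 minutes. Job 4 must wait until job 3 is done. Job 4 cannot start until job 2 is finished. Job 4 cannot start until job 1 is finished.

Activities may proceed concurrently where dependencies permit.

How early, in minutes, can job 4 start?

Nothing blocks job 1, so it runs from minute 0 to minute 65.
After job 1 (finishes minute 65), job 2 can start at minute 65 and finishes at minute 115.
Job 3 has to wait for job 2 (finishes minute 115, plus 5-minute gap → minute 120); job 1 (finishes minute 65). The latest of these is minute 120, so job 3 runs minute 120 to 120 + 70 = minute 190.
Job 4 waits on job 3 (finishes minute 190); job 2 (finishes minute 115); job 1 (finishes minute 65). The latest of these is minute 190, which is the earliest job 4 can start.

190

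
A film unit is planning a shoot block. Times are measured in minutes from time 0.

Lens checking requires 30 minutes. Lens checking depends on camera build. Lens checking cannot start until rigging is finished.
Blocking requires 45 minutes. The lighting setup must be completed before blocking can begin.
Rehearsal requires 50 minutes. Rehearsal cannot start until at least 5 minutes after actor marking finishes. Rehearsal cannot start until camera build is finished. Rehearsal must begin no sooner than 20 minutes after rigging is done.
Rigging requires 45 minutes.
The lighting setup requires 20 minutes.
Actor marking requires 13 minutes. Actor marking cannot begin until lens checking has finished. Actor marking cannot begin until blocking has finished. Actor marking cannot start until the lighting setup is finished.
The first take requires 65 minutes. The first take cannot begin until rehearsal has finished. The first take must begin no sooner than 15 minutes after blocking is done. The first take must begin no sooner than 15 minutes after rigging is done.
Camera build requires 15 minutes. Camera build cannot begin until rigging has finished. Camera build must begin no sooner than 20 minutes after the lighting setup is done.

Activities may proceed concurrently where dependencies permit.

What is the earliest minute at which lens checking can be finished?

Nothing blocks the lighting setup, so it runs from minute 0 to minute 20.
Nothing blocks rigging, so it runs from minute 0 to minute 45.
Camera build cannot start until rigging (finishes minute 45); the lighting setup (finishes minute 20, plus 20-minute gap → minute 40). The controlling bound is minute 45, so camera build finishes at 45 + 15 = minute 60.
For lens checking: camera build (finishes minute 60); rigging (finishes minute 45). Taking the maximum gives a start of minute 60, and it finishes at 60 + 30 = minute 90.

90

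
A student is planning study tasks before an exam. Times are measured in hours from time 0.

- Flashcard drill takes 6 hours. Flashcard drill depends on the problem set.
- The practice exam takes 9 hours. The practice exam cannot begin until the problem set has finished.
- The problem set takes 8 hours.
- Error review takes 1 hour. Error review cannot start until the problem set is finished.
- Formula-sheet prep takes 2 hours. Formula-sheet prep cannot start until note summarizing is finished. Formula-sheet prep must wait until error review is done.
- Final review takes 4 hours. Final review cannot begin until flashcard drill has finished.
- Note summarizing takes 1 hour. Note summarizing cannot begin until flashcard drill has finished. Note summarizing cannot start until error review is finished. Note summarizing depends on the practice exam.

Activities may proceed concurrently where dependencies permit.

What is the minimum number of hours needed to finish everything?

The problem set has no prerequisites, so it starts at hour 0 and finishes at hour 8.
Error review cannot begin until the problem set (finishes hour 8). It runs from hour 8 to 8 + 1 = hour 9.
After the problem set (finishes hour 8), the practice exam can start at hour 8 and finishes at hour 17.
After the problem set (finishes hour 8), flashcard drill can start at hour 8 and finishes at hour 14.
After flashcard drill (finishes hour 14), final review can start at hour 14 and finishes at hour 18.
Note summarizing needs all of flashcard drill (finishes hour 14); error review (finishes hour 9); the practice exam (finishes hour 17). That puts its earliest start at hour 17; it finishes at 17 + 1 = hour 18.
Formula-sheet prep cannot start until note summarizing (finishes hour 18); error review (finishes hour 9). The controlling bound is hour 18, so formula-sheet prep finishes at 18 + 2 = hour 20.
All tasks are finished once the last one completes. Finish times: The problem set at 8, Flashcard drill at 14, The practice exam at 17, Error review at 9, Note summarizing at 18, Formula-sheet prep at 20, Final review at 18. The latest is hour 20.

20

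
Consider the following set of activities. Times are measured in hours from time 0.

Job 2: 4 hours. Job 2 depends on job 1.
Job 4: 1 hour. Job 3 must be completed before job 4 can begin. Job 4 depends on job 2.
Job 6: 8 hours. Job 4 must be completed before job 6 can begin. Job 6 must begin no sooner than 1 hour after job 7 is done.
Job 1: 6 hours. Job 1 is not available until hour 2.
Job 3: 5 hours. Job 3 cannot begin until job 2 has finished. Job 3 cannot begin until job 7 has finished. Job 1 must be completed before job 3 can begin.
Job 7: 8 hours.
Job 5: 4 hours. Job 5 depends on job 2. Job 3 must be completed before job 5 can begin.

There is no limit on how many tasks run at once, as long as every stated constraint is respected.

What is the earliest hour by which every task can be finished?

26

Nothing blocks job 7, so it runs from hour 0 to hour 8.
Job 1 waits on its own release at hour 2, so it starts at hour 2 and finishes at 2 + 6 = hour 8.
Job 2 waits on job 1 (finishes hour 8), so it starts at hour 8 and finishes at 8 + 4 = hour 12.
Job 3 has to wait for job 2 (finishes hour 12); job 7 (finishes hour 8); job 1 (finishes hour 8). The latest of these is hour 12, so job 3 runs hour 12 to 12 + 5 = hour 17.
For job 5: job 2 (finishes hour 12); job 3 (finishes hour 17). Taking the maximum gives a start of hour 17, and it finishes at 17 + 4 = hour 21.
Job 4 needs all of job 3 (finishes hour 17); job 2 (finishes hour 12). That puts its earliest start at hour 17; it finishes at 17 + 1 = hour 18.
Job 6 cannot start until job 4 (finishes hour 18); job 7 (finishes hour 8, plus 1-hour gap → hour 9). The controlling bound is hour 18, so job 6 finishes at 18 + 8 = hour 26.
All tasks are finished once the last one completes. Finish times: Job 1 at 8, Job 2 at 12, Job 3 at 17, Job 4 at 18, Job 5 at 21, Job 6 at 26, Job 7 at 8. The latest is hour 26.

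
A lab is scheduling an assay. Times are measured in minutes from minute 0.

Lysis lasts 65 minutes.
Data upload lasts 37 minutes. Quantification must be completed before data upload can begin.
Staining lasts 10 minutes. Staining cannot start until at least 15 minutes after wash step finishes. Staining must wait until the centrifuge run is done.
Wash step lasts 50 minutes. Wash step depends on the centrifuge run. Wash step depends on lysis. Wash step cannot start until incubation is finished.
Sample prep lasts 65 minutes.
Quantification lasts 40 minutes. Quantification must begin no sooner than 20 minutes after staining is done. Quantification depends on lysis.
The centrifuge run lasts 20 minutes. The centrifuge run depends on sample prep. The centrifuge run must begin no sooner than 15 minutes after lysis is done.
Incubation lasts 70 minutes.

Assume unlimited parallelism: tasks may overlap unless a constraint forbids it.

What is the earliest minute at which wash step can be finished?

Incubation has no prerequisites, so it starts at minute 0 and finishes at minute 70.
Nothing blocks lysis, so it runs from minute 0 to minute 65.
Sample prep can start immediately at minute 0; it finishes at minute 65.
The centrifuge run has to wait for sample prep (finishes minute 65); lysis (finishes minute 65, plus 15-minute gap → minute 80). The latest of these is minute 80, so the centrifuge run runs minute 80 to 80 + 20 = minute 100.
Wash step needs all of the centrifuge run (finishes minute 100); lysis (finishes minute 65); incubation (finishes minute 70). That puts its earliest start at minute 100; it finishes at 100 + 50 = minute 150.

150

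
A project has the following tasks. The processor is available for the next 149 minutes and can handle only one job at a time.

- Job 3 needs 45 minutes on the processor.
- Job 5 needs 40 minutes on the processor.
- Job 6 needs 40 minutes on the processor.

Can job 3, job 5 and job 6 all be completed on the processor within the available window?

Yes

Running back to back, the jobs need 45 + 40 + 40 = 125 minutes on the processor.
Since 125 ≤ 149, they fit within the window.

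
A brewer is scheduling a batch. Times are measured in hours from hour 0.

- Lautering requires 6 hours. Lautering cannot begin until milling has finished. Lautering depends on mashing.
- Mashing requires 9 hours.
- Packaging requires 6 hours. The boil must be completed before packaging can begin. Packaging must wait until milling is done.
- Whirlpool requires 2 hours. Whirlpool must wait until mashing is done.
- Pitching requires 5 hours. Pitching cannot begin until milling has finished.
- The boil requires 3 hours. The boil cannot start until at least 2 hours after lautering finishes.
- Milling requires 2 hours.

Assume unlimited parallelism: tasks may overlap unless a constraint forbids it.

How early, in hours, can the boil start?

Nothing blocks mashing, so it runs from hour 0 to hour 9.
Milling can start immediately at hour 0; it finishes at hour 2.
Lautering has to wait for milling (finishes hour 2); mashing (finishes hour 9). The latest of these is hour 9, so lautering runs hour 9 to 9 + 6 = hour 15.
The boil waits on lautering (finishes hour 15, plus 2-hour gap → hour 17), so the earliest it can start is hour 17.

17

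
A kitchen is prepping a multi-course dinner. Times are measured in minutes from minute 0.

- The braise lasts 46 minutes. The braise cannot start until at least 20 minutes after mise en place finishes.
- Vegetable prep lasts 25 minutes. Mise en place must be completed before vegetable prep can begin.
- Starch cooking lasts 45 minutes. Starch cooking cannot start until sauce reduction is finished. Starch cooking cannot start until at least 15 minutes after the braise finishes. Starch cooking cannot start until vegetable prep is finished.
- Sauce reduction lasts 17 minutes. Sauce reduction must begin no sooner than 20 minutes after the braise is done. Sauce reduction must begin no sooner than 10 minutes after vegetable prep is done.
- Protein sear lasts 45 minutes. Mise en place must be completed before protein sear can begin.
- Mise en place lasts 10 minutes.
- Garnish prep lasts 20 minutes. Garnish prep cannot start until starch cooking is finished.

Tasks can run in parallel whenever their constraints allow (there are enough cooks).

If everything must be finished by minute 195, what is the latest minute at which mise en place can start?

Garnish prep must finish by minute 195; it takes 20 minutes, so it must start by 195 − 20 = minute 175.
Starch cooking must finish before garnish prep (must start by minute 175). With a 45-minute duration, starch cooking must start by 175 − 45 = minute 130.
Since starch cooking (must start by minute 130) depends on it, sauce reduction must finish by minute 130. Backing off its 17-minute duration gives a latest start of minute 113.
The braise feeds sauce reduction (must start by minute 113, minus 20-minute gap → minute 93); starch cooking (must start by minute 130, minus 15-minute gap → minute 115). Taking the minimum, the braise must finish by minute 93 and start by 93 − 46 = minute 47.
To finish by minute 195, protein sear (duration 45) must start no later than minute 150.
For vegetable prep: sauce reduction (must start by minute 113, minus 10-minute gap → minute 103); starch cooking (must start by minute 130). The most restrictive is minute 103; with a 25-minute duration, vegetable prep must start by minute 78.
For mise en place: the braise (must start by minute 47, minus 20-minute gap → minute 27); protein sear (must start by minute 150); vegetable prep (must start by minute 78). The most restrictive is minute 27; with a 10-minute duration, mise en place must start by minute 17.

17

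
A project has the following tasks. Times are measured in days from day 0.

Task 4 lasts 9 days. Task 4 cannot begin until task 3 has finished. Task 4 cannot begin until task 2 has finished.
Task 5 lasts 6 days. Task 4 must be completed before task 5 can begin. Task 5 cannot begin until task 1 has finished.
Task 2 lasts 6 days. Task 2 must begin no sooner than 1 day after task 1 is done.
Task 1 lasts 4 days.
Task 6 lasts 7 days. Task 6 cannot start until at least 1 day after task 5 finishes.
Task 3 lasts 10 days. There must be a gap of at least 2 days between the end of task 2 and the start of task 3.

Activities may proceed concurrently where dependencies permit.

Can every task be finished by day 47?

Nothing blocks task 1, so it runs from day 0 to day 4.
After task 1 (finishes day 4, plus 1-day gap → day 5), task 2 can start at day 5 and finishes at day 11.
After task 2 (finishes day 11, plus 2-day gap → day 13), task 3 can start at day 13 and finishes at day 23.
Task 4 has to wait for task 3 (finishes day 23); task 2 (finishes day 11). The latest of these is day 23, so task 4 runs day 23 to 23 + 9 = day 32.
Task 5 has to wait for task 4 (finishes day 32); task 1 (finishes day 4). The latest of these is day 32, so task 5 runs day 32 to 32 + 6 = day 38.
Task 6 waits on task 5 (finishes day 38, plus 1-day gap → day 39), so it starts at day 39 and finishes at 39 + 7 = day 46.
Every task is finished by day 46, which is no later than the deadline of 47, so the schedule is feasible.

Yes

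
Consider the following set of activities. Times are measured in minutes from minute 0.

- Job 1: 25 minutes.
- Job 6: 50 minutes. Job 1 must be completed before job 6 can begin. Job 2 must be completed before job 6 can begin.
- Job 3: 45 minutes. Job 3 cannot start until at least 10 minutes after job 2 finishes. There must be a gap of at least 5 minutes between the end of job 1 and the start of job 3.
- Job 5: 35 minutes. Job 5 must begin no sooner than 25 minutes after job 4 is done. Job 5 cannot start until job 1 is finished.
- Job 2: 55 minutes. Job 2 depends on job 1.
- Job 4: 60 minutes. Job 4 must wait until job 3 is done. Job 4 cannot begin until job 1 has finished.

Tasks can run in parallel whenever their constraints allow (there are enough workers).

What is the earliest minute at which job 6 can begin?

Job 1 can start immediately at minute 0; it finishes at minute 25.
After job 1 (finishes minute 25), job 2 can start at minute 25 and finishes at minute 80.
Job 6 waits on job 1 (finishes minute 25); job 2 (finishes minute 80). The latest of these is minute 80, which is the earliest job 6 can start.

80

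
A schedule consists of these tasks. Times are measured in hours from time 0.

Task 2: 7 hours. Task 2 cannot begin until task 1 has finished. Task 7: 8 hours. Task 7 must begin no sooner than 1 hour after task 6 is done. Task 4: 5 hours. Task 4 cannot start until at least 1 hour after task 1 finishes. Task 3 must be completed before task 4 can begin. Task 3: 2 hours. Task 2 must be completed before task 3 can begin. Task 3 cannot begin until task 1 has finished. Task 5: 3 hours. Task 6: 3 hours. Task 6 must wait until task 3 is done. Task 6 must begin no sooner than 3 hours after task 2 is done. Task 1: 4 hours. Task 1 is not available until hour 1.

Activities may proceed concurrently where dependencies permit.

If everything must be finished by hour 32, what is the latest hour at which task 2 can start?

Nothing follows task 4; the deadline of hour 32 is its only limit. It must start by 32 − 5 = hour 27.
To finish by hour 32, task 7 (duration 8) must start no later than hour 24.
Since task 7 (must start by hour 24, minus 1-hour gap → hour 23) depends on it, task 6 must finish by hour 23. Backing off its 3-hour duration gives a latest start of hour 20.
For task 3: task 4 (must start by hour 27); task 6 (must start by hour 20). The most restrictive is hour 20; with a 2-hour duration, task 3 must start by hour 18.
For task 2: task 3 (must start by hour 18); task 6 (must start by hour 20, minus 3-hour gap → hour 17). The most restrictive is hour 17; with a 7-hour duration, task 2 must start by hour 10.

10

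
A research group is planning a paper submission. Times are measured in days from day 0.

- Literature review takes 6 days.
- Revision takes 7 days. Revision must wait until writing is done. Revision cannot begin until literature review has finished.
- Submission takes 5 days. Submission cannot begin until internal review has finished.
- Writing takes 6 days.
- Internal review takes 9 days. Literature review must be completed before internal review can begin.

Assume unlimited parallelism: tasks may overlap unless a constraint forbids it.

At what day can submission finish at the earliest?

20

Literature review can start immediately at day 0; it finishes at day 6.
After literature review (finishes day 6), internal review can start at day 6 and finishes at day 15.
Submission cannot begin until internal review (finishes day 15). It runs from day 15 to 15 + 5 = day 20.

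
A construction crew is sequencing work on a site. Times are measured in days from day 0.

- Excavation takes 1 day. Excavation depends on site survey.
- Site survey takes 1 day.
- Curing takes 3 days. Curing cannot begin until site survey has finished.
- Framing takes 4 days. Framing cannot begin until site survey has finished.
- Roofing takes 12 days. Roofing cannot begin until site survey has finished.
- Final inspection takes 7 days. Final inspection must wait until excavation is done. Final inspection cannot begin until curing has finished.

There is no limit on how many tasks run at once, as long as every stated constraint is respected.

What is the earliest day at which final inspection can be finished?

11

Nothing blocks site survey, so it runs from day 0 to day 1.
After site survey (finishes day 1), curing can start at day 1 and finishes at day 4.
Excavation waits on site survey (finishes day 1), so it starts at day 1 and finishes at 1 + 1 = day 2.
Final inspection needs all of excavation (finishes day 2); curing (finishes day 4). That puts its earliest start at day 4; it finishes at 4 + 7 = day 11.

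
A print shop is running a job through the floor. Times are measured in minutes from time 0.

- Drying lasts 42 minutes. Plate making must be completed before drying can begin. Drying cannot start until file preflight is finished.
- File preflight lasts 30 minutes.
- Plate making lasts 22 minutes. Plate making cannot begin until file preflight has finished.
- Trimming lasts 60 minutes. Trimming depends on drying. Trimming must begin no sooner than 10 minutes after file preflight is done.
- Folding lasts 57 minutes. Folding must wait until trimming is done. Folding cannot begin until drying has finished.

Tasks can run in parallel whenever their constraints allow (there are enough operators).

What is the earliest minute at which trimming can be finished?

File preflight can start immediately at minute 0; it finishes at minute 30.
Plate making waits on file preflight (finishes minute 30), so it starts at minute 30 and finishes at 30 + 22 = minute 52.
For drying: plate making (finishes minute 52); file preflight (finishes minute 30). Taking the maximum gives a start of minute 52, and it finishes at 52 + 42 = minute 94.
Trimming has to wait for drying (finishes minute 94); file preflight (finishes minute 30, plus 10-minute gap → minute 40). The latest of these is minute 94, so trimming runs minute 94 to 94 + 60 = minute 154.

154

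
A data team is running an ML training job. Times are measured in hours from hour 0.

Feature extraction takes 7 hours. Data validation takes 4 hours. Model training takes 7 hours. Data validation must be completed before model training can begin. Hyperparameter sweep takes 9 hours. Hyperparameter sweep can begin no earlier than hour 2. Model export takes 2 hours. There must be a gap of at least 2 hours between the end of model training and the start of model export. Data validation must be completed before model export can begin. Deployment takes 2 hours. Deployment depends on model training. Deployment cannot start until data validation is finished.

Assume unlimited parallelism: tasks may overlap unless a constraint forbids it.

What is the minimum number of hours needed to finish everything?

15

After its own release at hour 2, hyperparameter sweep can start at hour 2 and finishes at hour 11.
Nothing blocks feature extraction, so it runs from hour 0 to hour 7.
Nothing blocks data validation, so it runs from hour 0 to hour 4.
Model training waits on data validation (finishes hour 4), so it starts at hour 4 and finishes at 4 + 7 = hour 11.
Deployment needs all of model training (finishes hour 11); data validation (finishes hour 4). That puts its earliest start at hour 11; it finishes at 11 + 2 = hour 13.
For model export: model training (finishes hour 11, plus 2-hour gap → hour 13); data validation (finishes hour 4). Taking the maximum gives a start of hour 13, and it finishes at 13 + 2 = hour 15.
All tasks are finished once the last one completes. Finish times: Data validation at 4, Feature extraction at 7, Hyperparameter sweep at 11, Model training at 11, Model export at 15, Deployment at 13. The latest is hour 15.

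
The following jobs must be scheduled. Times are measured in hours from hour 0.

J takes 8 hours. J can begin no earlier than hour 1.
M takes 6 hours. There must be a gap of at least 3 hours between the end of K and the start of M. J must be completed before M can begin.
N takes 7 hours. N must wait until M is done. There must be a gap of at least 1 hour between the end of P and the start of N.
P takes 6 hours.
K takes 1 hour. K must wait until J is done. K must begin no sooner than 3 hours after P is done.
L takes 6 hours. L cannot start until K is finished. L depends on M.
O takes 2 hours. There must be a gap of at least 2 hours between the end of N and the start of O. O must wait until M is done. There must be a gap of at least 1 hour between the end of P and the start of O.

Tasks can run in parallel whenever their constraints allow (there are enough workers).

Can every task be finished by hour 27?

P has no prerequisites, so it starts at hour 0 and finishes at hour 6.
J waits on its own release at hour 1, so it starts at hour 1 and finishes at 1 + 8 = hour 9.
K has to wait for J (finishes hour 9); P (finishes hour 6, plus 3-hour gap → hour 9). The latest of these is hour 9, so K runs hour 9 to 9 + 1 = hour 10.
M has to wait for K (finishes hour 10, plus 3-hour gap → hour 13); J (finishes hour 9). The latest of these is hour 13, so M runs hour 13 to 13 + 6 = hour 19.
N has to wait for M (finishes hour 19); P (finishes hour 6, plus 1-hour gap → hour 7). The latest of these is hour 19, so N runs hour 19 to 19 + 7 = hour 26.
O needs all of N (finishes hour 26, plus 2-hour gap → hour 28); M (finishes hour 19); P (finishes hour 6, plus 1-hour gap → hour 7). That puts its earliest start at hour 28; it finishes at 28 + 2 = hour 30.
L cannot start until K (finishes hour 10); M (finishes hour 19). The controlling bound is hour 19, so L finishes at 19 + 6 = hour 25.
The earliest everything can be done is hour 30, which is after the deadline of 27, so it is not possible.

No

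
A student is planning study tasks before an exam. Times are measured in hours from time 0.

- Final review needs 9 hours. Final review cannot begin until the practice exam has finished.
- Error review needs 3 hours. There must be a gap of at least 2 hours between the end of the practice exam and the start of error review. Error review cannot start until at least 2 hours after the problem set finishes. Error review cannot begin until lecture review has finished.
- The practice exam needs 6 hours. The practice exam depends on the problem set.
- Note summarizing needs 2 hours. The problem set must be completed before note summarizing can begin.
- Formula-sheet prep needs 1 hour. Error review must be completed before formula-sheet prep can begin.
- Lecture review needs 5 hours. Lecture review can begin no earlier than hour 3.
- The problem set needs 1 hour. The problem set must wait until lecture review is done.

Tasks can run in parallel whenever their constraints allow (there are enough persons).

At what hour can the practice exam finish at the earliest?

After its own release at hour 3, lecture review can start at hour 3 and finishes at hour 8.
After lecture review (finishes hour 8), the problem set can start at hour 8 and finishes at hour 9.
The practice exam cannot begin until the problem set (finishes hour 9). It runs from hour 9 to 9 + 6 = hour 15.

15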